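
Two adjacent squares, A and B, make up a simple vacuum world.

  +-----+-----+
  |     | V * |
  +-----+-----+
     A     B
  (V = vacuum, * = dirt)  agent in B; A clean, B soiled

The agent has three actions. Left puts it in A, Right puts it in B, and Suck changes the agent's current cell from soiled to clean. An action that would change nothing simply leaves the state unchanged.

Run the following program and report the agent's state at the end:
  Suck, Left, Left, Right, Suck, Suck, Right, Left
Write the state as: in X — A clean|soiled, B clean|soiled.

in A — A clean, B clean

step 1/8 (Suck): in B — A clean, B clean
step 2/8 (Left): in A — A clean, B clean
step 3/8 (Left): in A — A clean, B clean
step 4/8 (Right): in B — A clean, B clean
step 5/8 (Suck): in B — A clean, B clean
step 6/8 (Suck): in B — A clean, B clean
step 7/8 (Right): in B — A clean, B clean
step 8/8 (Left): in A — A clean, B clean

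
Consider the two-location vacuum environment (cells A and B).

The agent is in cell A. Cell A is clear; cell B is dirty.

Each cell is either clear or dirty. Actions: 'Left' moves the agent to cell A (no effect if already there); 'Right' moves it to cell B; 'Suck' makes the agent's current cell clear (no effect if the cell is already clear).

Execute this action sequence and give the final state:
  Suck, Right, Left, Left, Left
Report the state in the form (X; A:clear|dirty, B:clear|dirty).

t=1 Suck ⇒ (A; A:clear, B:dirty)
t=2 Right ⇒ (B; A:clear, B:dirty)
t=3 Left ⇒ (A; A:clear, B:dirty)
t=4 Left ⇒ (A; A:clear, B:dirty)
t=5 Left ⇒ (A; A:clear, B:dirty)

(A; A:clear, B:dirty)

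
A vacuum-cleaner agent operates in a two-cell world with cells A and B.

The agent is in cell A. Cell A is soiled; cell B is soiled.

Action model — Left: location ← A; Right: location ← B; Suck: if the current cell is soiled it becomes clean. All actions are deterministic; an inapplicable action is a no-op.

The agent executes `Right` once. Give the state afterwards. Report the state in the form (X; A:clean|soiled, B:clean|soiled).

(B; A:soiled, B:soiled)

start: (A; A:soiled, B:soiled)
1) do Right; now (B; A:soiled, B:soiled)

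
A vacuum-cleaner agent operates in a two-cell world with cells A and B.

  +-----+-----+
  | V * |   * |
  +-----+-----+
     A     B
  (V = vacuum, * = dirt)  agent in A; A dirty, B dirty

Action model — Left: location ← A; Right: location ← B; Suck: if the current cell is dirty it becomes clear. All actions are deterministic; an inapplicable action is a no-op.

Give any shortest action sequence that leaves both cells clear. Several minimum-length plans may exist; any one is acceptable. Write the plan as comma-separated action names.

Suck, Right, Suck

[1] after Suck: (A; A:clear, B:dirty)
[2] after Right: (B; A:clear, B:dirty)
[3] after Suck: (B; A:clear, B:clear)
min 3: Suck A + move + Suck B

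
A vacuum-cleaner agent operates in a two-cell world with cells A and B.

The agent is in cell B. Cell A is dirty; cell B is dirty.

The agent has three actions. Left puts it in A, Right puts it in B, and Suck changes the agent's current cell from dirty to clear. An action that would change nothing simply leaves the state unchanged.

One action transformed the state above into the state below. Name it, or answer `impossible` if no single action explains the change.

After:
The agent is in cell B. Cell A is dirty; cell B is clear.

try  Left: <A|dirty|dirty>
try Right: <B|dirty|dirty>
try  Suck: <B|dirty|clear>  ← match

Suck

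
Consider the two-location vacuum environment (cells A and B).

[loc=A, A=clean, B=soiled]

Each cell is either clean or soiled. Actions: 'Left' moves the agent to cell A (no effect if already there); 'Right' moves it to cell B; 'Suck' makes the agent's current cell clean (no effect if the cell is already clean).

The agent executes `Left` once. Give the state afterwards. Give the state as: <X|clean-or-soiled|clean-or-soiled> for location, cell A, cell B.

start: <A|clean|soiled>
step 1/1 (Left): <A|clean|soiled>

<A|clean|soiled>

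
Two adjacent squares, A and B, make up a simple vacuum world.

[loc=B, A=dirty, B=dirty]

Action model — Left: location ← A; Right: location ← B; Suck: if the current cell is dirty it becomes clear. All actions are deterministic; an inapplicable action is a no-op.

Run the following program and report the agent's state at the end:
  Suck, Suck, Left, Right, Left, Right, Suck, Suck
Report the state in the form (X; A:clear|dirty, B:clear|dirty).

(B; A:dirty, B:clear)

1) do Suck; now (B; A:dirty, B:clear)
2) do Suck; now (B; A:dirty, B:clear)
3) do Left; now (A; A:dirty, B:clear)
4) do Right; now (B; A:dirty, B:clear)
5) do Left; now (A; A:dirty, B:clear)
6) do Right; now (B; A:dirty, B:clear)
7) do Suck; now (B; A:dirty, B:clear)
8) do Suck; now (B; A:dirty, B:clear)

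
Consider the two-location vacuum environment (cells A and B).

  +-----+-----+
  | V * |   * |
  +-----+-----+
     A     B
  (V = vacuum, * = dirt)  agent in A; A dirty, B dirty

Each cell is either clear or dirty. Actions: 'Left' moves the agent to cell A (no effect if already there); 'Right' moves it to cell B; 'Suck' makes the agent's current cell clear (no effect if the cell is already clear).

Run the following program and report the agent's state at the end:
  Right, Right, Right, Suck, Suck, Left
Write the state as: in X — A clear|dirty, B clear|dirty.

step 1/6 (Right): in B — A dirty, B dirty
step 2/6 (Right): in B — A dirty, B dirty
step 3/6 (Right): in B — A dirty, B dirty
step 4/6 (Suck): in B — A dirty, B clear
step 5/6 (Suck): in B — A dirty, B clear
step 6/6 (Left): in A — A dirty, B clear

in A — A dirty, B clear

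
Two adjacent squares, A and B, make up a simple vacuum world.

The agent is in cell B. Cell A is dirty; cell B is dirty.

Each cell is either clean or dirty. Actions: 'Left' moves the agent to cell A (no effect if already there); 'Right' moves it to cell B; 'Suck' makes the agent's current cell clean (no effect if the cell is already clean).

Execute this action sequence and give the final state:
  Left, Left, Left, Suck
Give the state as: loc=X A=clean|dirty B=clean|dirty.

1) do Left; now loc=A A=dirty B=dirty
2) do Left; now loc=A A=dirty B=dirty
3) do Left; now loc=A A=dirty B=dirty
4) do Suck; now loc=A A=clean B=dirty

loc=A A=clean B=dirty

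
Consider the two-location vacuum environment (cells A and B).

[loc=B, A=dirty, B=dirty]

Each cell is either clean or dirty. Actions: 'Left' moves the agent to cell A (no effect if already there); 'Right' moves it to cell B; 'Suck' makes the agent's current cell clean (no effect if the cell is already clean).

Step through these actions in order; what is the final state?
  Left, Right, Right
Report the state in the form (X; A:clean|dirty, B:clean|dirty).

[1] after Left: (A; A:dirty, B:dirty)
[2] after Right: (B; A:dirty, B:dirty)
[3] after Right: (B; A:dirty, B:dirty)

(B; A:dirty, B:dirty)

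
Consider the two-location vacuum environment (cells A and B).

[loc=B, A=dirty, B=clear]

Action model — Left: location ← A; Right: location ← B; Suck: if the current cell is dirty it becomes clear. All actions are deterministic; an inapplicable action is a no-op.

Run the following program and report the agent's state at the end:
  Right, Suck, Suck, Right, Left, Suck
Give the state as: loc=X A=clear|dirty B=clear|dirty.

[1] after Right: loc=B A=dirty B=clear
[2] after Suck: loc=B A=dirty B=clear
[3] after Suck: loc=B A=dirty B=clear
[4] after Right: loc=B A=dirty B=clear
[5] after Left: loc=A A=dirty B=clear
[6] after Suck: loc=A A=clear B=clear

loc=A A=clear B=clear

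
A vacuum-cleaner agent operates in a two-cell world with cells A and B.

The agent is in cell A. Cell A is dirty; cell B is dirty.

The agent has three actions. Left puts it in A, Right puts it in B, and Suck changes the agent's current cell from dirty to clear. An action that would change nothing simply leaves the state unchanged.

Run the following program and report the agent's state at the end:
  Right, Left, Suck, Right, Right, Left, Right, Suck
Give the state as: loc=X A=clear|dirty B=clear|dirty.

loc=B A=clear B=clear

1) do Right; now loc=B A=dirty B=dirty
2) do Left; now loc=A A=dirty B=dirty
3) do Suck; now loc=A A=clear B=dirty
4) do Right; now loc=B A=clear B=dirty
5) do Right; now loc=B A=clear B=dirty
6) do Left; now loc=A A=clear B=dirty
7) do Right; now loc=B A=clear B=dirty
8) do Suck; now loc=B A=clear B=clear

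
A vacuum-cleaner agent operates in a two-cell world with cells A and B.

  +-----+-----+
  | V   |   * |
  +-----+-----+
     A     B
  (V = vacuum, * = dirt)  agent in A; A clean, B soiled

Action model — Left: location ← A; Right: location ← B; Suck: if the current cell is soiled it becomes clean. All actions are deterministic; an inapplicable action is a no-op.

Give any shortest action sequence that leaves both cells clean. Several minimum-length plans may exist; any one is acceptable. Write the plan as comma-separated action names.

Right, Suck

[1] after Right: loc=B A=clean B=soiled
[2] after Suck: loc=B A=clean B=clean
min 2: go B then Suck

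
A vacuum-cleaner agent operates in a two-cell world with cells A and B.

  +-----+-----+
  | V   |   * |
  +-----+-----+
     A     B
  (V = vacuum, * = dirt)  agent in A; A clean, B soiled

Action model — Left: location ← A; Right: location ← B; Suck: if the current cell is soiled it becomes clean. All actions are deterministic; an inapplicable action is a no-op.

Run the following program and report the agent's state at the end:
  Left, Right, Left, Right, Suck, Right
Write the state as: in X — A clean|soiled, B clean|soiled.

in B — A clean, B clean

Left (#1): in A — A clean, B soiled
Right (#2): in B — A clean, B soiled
Left (#3): in A — A clean, B soiled
Right (#4): in B — A clean, B soiled
Suck (#5): in B — A clean, B clean
Right (#6): in B — A clean, B clean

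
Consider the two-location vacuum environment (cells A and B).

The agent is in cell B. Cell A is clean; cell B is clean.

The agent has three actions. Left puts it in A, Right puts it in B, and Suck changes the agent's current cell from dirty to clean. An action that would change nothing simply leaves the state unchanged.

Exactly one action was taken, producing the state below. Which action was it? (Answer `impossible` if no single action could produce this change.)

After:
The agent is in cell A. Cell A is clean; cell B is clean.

try  Left: in A — A clean, B clean  ← match
try Right: in B — A clean, B clean
try  Suck: in B — A clean, B clean

Left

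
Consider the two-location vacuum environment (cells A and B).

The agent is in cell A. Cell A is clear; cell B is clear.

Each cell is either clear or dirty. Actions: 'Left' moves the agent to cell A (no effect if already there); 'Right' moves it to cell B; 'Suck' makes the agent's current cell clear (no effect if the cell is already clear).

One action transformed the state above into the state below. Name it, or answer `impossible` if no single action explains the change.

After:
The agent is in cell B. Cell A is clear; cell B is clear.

Right

try  Left: (A; A:clear, B:clear)
try Right: (B; A:clear, B:clear)  ← match
try  Suck: (A; A:clear, B:clear)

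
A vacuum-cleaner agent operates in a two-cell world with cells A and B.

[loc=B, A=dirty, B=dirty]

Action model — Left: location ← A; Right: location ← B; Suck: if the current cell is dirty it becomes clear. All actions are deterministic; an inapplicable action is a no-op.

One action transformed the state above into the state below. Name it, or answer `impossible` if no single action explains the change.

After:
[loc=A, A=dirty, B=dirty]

try  Left: in A — A dirty, B dirty  ← match
try Right: in B — A dirty, B dirty
try  Suck: in B — A dirty, B clear

Left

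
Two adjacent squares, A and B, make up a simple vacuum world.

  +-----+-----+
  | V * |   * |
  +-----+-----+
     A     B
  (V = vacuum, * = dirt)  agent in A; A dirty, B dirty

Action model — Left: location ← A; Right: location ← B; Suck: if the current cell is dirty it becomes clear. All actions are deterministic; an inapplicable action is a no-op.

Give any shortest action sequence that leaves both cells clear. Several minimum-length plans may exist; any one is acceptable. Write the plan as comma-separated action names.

Suck, Right, Suck

[1] after Suck: (A; A:clear, B:dirty)
[2] after Right: (B; A:clear, B:dirty)
[3] after Suck: (B; A:clear, B:clear)
min 3: Suck A + move + Suck B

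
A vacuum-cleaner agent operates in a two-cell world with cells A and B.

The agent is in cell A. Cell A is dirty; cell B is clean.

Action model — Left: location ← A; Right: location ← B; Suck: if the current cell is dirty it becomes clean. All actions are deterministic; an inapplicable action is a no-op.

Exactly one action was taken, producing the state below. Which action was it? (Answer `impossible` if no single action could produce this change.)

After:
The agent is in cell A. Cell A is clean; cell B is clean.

try  Left: in A — A dirty, B clean
try Right: in B — A dirty, B clean
try  Suck: in A — A clean, B clean  ← match

Suck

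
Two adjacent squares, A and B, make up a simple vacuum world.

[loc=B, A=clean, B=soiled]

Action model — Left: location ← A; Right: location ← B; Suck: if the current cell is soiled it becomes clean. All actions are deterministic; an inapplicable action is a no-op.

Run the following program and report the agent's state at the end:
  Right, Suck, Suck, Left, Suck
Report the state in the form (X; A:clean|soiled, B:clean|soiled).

step 1/5 (Right): (B; A:clean, B:soiled)
step 2/5 (Suck): (B; A:clean, B:clean)
step 3/5 (Suck): (B; A:clean, B:clean)
step 4/5 (Left): (A; A:clean, B:clean)
step 5/5 (Suck): (A; A:clean, B:clean)

(A; A:clean, B:clean)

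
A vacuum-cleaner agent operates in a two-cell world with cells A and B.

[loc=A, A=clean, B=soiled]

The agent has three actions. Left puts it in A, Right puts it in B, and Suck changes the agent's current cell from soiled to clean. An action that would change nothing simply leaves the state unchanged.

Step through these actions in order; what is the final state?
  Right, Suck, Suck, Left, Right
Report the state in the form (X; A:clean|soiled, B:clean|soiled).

(B; A:clean, B:clean)

1. Right → (B; A:clean, B:soiled)
2. Suck → (B; A:clean, B:clean)
3. Suck → (B; A:clean, B:clean)
4. Left → (A; A:clean, B:clean)
5. Right → (B; A:clean, B:clean)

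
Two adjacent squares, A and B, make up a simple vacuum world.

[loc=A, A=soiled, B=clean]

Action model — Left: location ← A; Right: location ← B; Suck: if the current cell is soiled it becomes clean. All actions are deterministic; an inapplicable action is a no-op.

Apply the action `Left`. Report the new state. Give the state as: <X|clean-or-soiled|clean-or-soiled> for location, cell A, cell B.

start: <A|soiled|clean>
t=1 Left ⇒ <A|soiled|clean>

<A|soiled|clean>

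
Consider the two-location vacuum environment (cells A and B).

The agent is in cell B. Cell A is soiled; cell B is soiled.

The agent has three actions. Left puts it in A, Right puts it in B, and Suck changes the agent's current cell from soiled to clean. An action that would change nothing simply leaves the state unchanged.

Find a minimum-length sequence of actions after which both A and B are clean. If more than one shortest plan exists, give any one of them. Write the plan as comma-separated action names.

Suck, Left, Suck

Suck (#1): <B|soiled|clean>
Left (#2): <A|soiled|clean>
Suck (#3): <A|clean|clean>
min 3: Suck B + move + Suck A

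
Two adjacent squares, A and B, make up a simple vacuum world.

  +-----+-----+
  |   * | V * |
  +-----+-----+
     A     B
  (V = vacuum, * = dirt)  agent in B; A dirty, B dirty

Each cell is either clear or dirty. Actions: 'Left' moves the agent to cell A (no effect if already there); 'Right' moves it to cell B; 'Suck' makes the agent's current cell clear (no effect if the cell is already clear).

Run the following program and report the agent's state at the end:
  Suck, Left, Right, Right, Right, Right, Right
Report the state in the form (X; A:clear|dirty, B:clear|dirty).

1. Suck → (B; A:dirty, B:clear)
2. Left → (A; A:dirty, B:clear)
3. Right → (B; A:dirty, B:clear)
4. Right → (B; A:dirty, B:clear)
5. Right → (B; A:dirty, B:clear)
6. Right → (B; A:dirty, B:clear)
7. Right → (B; A:dirty, B:clear)

(B; A:dirty, B:clear)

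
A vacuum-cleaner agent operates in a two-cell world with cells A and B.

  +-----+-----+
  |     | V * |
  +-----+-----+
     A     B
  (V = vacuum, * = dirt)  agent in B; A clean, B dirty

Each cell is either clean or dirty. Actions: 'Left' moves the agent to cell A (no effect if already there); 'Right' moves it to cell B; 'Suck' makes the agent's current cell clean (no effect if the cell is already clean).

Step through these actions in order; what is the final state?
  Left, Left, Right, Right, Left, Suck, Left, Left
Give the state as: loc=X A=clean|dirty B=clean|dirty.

loc=A A=clean B=dirty

[1] after Left: loc=A A=clean B=dirty
[2] after Left: loc=A A=clean B=dirty
[3] after Right: loc=B A=clean B=dirty
[4] after Right: loc=B A=clean B=dirty
[5] after Left: loc=A A=clean B=dirty
[6] after Suck: loc=A A=clean B=dirty
[7] after Left: loc=A A=clean B=dirty
[8] after Left: loc=A A=clean B=dirty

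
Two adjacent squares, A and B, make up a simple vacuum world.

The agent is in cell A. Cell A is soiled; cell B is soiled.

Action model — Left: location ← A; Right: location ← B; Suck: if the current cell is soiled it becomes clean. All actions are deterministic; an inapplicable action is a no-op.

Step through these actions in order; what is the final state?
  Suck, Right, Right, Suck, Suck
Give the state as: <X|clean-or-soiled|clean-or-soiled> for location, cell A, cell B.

step 1/5 (Suck): <A|clean|soiled>
step 2/5 (Right): <B|clean|soiled>
step 3/5 (Right): <B|clean|soiled>
step 4/5 (Suck): <B|clean|clean>
step 5/5 (Suck): <B|clean|clean>

<B|clean|clean>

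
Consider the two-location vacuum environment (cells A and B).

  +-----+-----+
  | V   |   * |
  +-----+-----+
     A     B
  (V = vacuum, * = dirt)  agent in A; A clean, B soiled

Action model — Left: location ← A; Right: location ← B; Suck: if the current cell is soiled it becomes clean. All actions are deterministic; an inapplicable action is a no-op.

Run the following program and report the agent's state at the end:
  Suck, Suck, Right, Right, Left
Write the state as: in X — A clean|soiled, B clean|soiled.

in A — A clean, B soiled

Suck (#1): in A — A clean, B soiled
Suck (#2): in A — A clean, B soiled
Right (#3): in B — A clean, B soiled
Right (#4): in B — A clean, B soiled
Left (#5): in A — A clean, B soiled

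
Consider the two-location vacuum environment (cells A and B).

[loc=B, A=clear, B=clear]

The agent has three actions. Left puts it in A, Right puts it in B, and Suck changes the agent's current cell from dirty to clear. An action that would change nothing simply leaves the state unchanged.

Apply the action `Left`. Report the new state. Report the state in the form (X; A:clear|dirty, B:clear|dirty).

start: (B; A:clear, B:clear)
1. Left → (A; A:clear, B:clear)

(A; A:clear, B:clear)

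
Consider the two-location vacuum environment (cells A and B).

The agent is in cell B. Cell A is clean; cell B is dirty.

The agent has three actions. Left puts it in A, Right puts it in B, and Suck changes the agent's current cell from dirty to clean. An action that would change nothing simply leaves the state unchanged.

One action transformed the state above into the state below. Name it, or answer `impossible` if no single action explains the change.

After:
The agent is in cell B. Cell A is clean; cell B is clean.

try  Left: <A|clean|dirty>
try Right: <B|clean|dirty>
try  Suck: <B|clean|clean>  ← match

Suck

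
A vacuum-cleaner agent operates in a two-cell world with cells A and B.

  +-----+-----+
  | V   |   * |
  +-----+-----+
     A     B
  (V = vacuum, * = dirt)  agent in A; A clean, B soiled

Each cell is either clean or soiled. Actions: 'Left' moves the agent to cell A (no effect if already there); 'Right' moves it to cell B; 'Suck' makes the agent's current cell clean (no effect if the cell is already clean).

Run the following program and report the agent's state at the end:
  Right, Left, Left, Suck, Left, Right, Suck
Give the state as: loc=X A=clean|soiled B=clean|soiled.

loc=B A=clean B=clean

step 1/7 (Right): loc=B A=clean B=soiled
step 2/7 (Left): loc=A A=clean B=soiled
step 3/7 (Left): loc=A A=clean B=soiled
step 4/7 (Suck): loc=A A=clean B=soiled
step 5/7 (Left): loc=A A=clean B=soiled
step 6/7 (Right): loc=B A=clean B=soiled
step 7/7 (Suck): loc=B A=clean B=clean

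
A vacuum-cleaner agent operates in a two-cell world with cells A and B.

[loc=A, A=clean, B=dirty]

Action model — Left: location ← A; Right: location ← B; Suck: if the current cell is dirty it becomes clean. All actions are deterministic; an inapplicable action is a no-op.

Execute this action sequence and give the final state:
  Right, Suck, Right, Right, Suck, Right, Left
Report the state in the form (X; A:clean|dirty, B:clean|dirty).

1. Right → (B; A:clean, B:dirty)
2. Suck → (B; A:clean, B:clean)
3. Right → (B; A:clean, B:clean)
4. Right → (B; A:clean, B:clean)
5. Suck → (B; A:clean, B:clean)
6. Right → (B; A:clean, B:clean)
7. Left → (A; A:clean, B:clean)

(A; A:clean, B:clean)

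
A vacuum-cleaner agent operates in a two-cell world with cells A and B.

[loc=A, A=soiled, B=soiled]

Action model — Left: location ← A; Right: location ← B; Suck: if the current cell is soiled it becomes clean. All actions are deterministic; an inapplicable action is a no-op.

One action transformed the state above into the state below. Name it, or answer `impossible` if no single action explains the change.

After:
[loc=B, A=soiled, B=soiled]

Right

try  Left: <A|soiled|soiled>
try Right: <B|soiled|soiled>  ← match
try  Suck: <A|clean|soiled>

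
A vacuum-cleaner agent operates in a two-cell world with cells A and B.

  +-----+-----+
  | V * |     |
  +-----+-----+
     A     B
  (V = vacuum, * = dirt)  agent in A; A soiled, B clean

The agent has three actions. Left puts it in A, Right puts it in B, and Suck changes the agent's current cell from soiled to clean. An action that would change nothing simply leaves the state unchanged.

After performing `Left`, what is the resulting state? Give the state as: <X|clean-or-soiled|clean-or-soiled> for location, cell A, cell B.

start: <A|soiled|clean>
1. Left → <A|soiled|clean>

<A|soiled|clean>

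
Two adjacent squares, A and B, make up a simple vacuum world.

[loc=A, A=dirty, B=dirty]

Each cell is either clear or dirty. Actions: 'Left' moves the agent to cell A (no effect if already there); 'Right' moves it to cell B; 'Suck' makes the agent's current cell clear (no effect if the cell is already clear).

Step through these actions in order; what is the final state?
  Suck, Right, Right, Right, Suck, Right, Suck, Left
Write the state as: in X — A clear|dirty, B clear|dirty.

in A — A clear, B clear

1. Suck → in A — A clear, B dirty
2. Right → in B — A clear, B dirty
3. Right → in B — A clear, B dirty
4. Right → in B — A clear, B dirty
5. Suck → in B — A clear, B clear
6. Right → in B — A clear, B clear
7. Suck → in B — A clear, B clear
8. Left → in A — A clear, B clear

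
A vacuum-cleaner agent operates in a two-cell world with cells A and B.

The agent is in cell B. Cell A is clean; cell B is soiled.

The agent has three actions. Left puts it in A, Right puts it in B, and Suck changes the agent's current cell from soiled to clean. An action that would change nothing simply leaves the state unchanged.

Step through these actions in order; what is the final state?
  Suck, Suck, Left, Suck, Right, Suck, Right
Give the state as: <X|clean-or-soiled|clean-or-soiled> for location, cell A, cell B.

<B|clean|clean>

Suck (#1): <B|clean|clean>
Suck (#2): <B|clean|clean>
Left (#3): <A|clean|clean>
Suck (#4): <A|clean|clean>
Right (#5): <B|clean|clean>
Suck (#6): <B|clean|clean>
Right (#7): <B|clean|clean>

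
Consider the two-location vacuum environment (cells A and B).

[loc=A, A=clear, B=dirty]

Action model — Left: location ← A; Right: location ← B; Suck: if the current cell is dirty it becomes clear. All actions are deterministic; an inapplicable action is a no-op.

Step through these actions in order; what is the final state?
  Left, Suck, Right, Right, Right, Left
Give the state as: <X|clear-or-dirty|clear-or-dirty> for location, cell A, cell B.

<A|clear|dirty>

[1] after Left: <A|clear|dirty>
[2] after Suck: <A|clear|dirty>
[3] after Right: <B|clear|dirty>
[4] after Right: <B|clear|dirty>
[5] after Right: <B|clear|dirty>
[6] after Left: <A|clear|dirty>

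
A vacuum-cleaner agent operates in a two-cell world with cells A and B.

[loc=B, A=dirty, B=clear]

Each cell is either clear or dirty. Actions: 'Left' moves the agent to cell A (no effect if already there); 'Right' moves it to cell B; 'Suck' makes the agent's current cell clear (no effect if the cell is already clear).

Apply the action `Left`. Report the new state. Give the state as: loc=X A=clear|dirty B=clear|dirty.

loc=A A=dirty B=clear

start: loc=B A=dirty B=clear
step 1/1 (Left): loc=A A=dirty B=clear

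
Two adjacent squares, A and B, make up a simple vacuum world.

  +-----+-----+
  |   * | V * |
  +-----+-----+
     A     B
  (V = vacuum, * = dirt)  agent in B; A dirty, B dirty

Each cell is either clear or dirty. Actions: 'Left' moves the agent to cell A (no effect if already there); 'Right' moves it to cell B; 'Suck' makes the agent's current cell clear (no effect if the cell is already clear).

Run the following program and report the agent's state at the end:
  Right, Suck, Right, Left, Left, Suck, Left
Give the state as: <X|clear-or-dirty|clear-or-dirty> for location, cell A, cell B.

t=1 Right ⇒ <B|dirty|dirty>
t=2 Suck ⇒ <B|dirty|clear>
t=3 Right ⇒ <B|dirty|clear>
t=4 Left ⇒ <A|dirty|clear>
t=5 Left ⇒ <A|dirty|clear>
t=6 Suck ⇒ <A|clear|clear>
t=7 Left ⇒ <A|clear|clear>

<A|clear|clear>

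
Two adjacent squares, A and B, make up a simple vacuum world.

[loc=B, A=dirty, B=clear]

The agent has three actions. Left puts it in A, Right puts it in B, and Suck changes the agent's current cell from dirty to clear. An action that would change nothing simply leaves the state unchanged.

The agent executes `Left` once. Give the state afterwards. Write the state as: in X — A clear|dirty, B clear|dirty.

in A — A dirty, B clear

start: in B — A dirty, B clear
[1] after Left: in A — A dirty, B clear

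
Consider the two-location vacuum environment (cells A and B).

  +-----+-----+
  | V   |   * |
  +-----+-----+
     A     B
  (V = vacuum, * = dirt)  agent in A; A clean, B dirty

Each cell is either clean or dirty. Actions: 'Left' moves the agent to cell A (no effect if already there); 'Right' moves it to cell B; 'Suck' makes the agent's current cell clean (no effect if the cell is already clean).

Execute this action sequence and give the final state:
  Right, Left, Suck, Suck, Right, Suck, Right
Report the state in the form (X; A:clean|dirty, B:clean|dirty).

(B; A:clean, B:clean)

t=1 Right ⇒ (B; A:clean, B:dirty)
t=2 Left ⇒ (A; A:clean, B:dirty)
t=3 Suck ⇒ (A; A:clean, B:dirty)
t=4 Suck ⇒ (A; A:clean, B:dirty)
t=5 Right ⇒ (B; A:clean, B:dirty)
t=6 Suck ⇒ (B; A:clean, B:clean)
t=7 Right ⇒ (B; A:clean, B:clean)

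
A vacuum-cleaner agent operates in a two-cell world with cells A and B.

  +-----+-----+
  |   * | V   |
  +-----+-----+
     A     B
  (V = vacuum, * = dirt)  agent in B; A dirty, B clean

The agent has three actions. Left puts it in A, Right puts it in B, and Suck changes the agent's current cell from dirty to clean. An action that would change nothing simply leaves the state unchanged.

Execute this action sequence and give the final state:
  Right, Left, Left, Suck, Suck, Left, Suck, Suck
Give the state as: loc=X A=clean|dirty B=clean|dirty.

Right (#1): loc=B A=dirty B=clean
Left (#2): loc=A A=dirty B=clean
Left (#3): loc=A A=dirty B=clean
Suck (#4): loc=A A=clean B=clean
Suck (#5): loc=A A=clean B=clean
Left (#6): loc=A A=clean B=clean
Suck (#7): loc=A A=clean B=clean
Suck (#8): loc=A A=clean B=clean

loc=A A=clean B=clean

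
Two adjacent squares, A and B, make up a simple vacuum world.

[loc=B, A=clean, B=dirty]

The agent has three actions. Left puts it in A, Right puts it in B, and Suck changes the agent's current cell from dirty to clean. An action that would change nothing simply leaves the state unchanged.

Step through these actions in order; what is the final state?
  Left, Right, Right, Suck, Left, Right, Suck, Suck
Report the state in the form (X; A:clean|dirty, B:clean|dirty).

(B; A:clean, B:clean)

step 1/8 (Left): (A; A:clean, B:dirty)
step 2/8 (Right): (B; A:clean, B:dirty)
step 3/8 (Right): (B; A:clean, B:dirty)
step 4/8 (Suck): (B; A:clean, B:clean)
step 5/8 (Left): (A; A:clean, B:clean)
step 6/8 (Right): (B; A:clean, B:clean)
step 7/8 (Suck): (B; A:clean, B:clean)
step 8/8 (Suck): (B; A:clean, B:clean)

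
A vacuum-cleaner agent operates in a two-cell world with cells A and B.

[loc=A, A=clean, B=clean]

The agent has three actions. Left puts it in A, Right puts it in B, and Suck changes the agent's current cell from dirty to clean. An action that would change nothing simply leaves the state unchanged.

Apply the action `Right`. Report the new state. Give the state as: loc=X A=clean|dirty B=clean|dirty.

start: loc=A A=clean B=clean
1. Right → loc=B A=clean B=clean

loc=B A=clean B=clean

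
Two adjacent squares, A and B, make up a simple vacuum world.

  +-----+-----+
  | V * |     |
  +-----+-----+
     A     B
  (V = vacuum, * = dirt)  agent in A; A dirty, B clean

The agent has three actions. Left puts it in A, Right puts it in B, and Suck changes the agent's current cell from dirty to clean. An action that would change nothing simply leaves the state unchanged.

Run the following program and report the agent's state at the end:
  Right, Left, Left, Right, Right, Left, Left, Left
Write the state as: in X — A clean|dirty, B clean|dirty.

t=1 Right ⇒ in B — A dirty, B clean
t=2 Left ⇒ in A — A dirty, B clean
t=3 Left ⇒ in A — A dirty, B clean
t=4 Right ⇒ in B — A dirty, B clean
t=5 Right ⇒ in B — A dirty, B clean
t=6 Left ⇒ in A — A dirty, B clean
t=7 Left ⇒ in A — A dirty, B clean
t=8 Left ⇒ in A — A dirty, B clean

in A — A dirty, B clean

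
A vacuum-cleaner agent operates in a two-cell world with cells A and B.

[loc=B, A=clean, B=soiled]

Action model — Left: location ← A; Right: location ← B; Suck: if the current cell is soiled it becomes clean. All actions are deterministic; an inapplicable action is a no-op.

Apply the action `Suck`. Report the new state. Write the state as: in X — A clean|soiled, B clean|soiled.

start: in B — A clean, B soiled
1) do Suck; now in B — A clean, B clean

in B — A clean, B clean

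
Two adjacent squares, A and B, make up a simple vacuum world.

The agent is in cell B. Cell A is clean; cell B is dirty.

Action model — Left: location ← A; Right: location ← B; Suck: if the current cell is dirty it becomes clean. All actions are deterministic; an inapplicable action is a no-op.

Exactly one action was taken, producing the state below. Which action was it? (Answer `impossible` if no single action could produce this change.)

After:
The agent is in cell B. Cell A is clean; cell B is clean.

try  Left: (A; A:clean, B:dirty)
try Right: (B; A:clean, B:dirty)
try  Suck: (B; A:clean, B:clean)  ← match

Suck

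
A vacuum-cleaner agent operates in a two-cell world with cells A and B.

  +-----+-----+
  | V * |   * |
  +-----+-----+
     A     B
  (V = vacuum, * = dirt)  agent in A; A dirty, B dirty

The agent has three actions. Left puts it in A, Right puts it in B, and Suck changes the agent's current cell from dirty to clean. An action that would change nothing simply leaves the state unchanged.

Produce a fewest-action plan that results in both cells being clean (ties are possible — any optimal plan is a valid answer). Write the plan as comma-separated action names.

Suck, Right, Suck

1. Suck → <A|clean|dirty>
2. Right → <B|clean|dirty>
3. Suck → <B|clean|clean>
min 3: Suck A + move + Suck B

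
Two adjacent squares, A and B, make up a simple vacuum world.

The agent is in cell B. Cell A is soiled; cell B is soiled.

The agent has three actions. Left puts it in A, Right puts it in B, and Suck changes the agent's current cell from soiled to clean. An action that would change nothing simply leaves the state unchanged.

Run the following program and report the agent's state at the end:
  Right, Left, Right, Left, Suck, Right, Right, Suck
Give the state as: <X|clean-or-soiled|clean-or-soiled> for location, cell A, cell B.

t=1 Right ⇒ <B|soiled|soiled>
t=2 Left ⇒ <A|soiled|soiled>
t=3 Right ⇒ <B|soiled|soiled>
t=4 Left ⇒ <A|soiled|soiled>
t=5 Suck ⇒ <A|clean|soiled>
t=6 Right ⇒ <B|clean|soiled>
t=7 Right ⇒ <B|clean|soiled>
t=8 Suck ⇒ <B|clean|clean>

<B|clean|clean>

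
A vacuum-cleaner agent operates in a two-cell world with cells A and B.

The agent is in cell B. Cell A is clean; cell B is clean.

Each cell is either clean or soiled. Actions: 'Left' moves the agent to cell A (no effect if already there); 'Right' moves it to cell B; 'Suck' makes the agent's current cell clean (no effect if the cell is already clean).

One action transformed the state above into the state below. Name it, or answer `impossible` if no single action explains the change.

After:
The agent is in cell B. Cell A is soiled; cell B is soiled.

impossible

try  Left: <A|clean|clean>
try Right: <B|clean|clean>
try  Suck: <B|clean|clean>
no single action produces the after-state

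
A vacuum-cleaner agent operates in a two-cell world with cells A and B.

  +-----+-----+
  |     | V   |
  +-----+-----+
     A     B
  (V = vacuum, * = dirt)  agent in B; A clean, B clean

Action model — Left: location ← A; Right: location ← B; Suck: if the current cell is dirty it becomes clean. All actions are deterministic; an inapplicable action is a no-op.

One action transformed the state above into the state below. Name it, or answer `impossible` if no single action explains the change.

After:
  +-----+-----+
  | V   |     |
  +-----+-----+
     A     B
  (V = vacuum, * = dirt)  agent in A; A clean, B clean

try  Left: (A; A:clean, B:clean)  ← match
try Right: (B; A:clean, B:clean)
try  Suck: (B; A:clean, B:clean)

Left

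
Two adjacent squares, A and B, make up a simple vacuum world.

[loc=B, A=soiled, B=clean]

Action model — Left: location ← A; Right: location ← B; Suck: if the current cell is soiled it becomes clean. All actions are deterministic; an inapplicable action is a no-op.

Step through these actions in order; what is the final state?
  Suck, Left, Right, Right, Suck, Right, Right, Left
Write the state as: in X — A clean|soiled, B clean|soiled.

1. Suck → in B — A soiled, B clean
2. Left → in A — A soiled, B clean
3. Right → in B — A soiled, B clean
4. Right → in B — A soiled, B clean
5. Suck → in B — A soiled, B clean
6. Right → in B — A soiled, B clean
7. Right → in B — A soiled, B clean
8. Left → in A — A soiled, B clean

in A — A soiled, B clean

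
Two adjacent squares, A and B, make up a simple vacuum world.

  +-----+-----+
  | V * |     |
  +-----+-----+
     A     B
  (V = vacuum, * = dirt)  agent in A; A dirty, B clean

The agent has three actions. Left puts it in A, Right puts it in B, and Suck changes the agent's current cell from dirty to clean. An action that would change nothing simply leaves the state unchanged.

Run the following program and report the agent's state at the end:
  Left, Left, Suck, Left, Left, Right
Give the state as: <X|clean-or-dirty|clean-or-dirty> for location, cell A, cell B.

1. Left → <A|dirty|clean>
2. Left → <A|dirty|clean>
3. Suck → <A|clean|clean>
4. Left → <A|clean|clean>
5. Left → <A|clean|clean>
6. Right → <B|clean|clean>

<B|clean|clean>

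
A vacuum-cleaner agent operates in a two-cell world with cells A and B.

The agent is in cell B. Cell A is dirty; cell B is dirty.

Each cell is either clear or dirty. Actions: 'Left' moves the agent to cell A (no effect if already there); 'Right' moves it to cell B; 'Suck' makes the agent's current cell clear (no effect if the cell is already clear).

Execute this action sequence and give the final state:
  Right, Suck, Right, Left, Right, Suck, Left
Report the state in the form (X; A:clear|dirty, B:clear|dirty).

(A; A:dirty, B:clear)

1) do Right; now (B; A:dirty, B:dirty)
2) do Suck; now (B; A:dirty, B:clear)
3) do Right; now (B; A:dirty, B:clear)
4) do Left; now (A; A:dirty, B:clear)
5) do Right; now (B; A:dirty, B:clear)
6) do Suck; now (B; A:dirty, B:clear)
7) do Left; now (A; A:dirty, B:clear)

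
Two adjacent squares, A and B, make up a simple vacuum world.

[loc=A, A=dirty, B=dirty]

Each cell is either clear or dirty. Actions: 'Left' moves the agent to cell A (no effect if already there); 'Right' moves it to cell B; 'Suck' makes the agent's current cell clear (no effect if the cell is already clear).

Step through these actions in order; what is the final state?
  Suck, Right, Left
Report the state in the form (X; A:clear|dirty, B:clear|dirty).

(A; A:clear, B:dirty)

Suck (#1): (A; A:clear, B:dirty)
Right (#2): (B; A:clear, B:dirty)
Left (#3): (A; A:clear, B:dirty)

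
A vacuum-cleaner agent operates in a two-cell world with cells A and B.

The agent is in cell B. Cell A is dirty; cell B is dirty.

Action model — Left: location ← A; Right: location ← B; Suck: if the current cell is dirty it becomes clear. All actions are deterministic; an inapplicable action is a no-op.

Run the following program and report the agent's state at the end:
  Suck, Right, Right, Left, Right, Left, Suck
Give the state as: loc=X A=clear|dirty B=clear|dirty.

[1] after Suck: loc=B A=dirty B=clear
[2] after Right: loc=B A=dirty B=clear
[3] after Right: loc=B A=dirty B=clear
[4] after Left: loc=A A=dirty B=clear
[5] after Right: loc=B A=dirty B=clear
[6] after Left: loc=A A=dirty B=clear
[7] after Suck: loc=A A=clear B=clear

loc=A A=clear B=clear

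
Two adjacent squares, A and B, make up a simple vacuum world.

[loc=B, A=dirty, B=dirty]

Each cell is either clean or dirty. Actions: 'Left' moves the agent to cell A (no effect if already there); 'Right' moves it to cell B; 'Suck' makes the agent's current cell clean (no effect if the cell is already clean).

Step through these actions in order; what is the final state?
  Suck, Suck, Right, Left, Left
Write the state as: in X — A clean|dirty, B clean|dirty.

in A — A dirty, B clean

[1] after Suck: in B — A dirty, B clean
[2] after Suck: in B — A dirty, B clean
[3] after Right: in B — A dirty, B clean
[4] after Left: in A — A dirty, B clean
[5] after Left: in A — A dirty, B clean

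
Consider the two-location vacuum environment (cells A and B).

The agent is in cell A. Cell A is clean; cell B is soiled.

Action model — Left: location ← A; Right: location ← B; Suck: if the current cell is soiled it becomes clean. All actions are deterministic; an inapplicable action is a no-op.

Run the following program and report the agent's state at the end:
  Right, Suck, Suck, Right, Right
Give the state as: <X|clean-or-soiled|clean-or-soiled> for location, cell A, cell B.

<B|clean|clean>

1) do Right; now <B|clean|soiled>
2) do Suck; now <B|clean|clean>
3) do Suck; now <B|clean|clean>
4) do Right; now <B|clean|clean>
5) do Right; now <B|clean|clean>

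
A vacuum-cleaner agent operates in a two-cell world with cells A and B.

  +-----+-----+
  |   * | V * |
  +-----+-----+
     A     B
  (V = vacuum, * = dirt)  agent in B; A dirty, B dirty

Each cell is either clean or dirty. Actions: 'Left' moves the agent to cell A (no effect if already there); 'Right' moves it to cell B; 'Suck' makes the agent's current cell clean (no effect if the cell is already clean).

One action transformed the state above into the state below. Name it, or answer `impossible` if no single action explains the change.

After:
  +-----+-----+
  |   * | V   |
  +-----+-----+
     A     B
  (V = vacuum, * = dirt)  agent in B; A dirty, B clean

Suck

try  Left: <A|dirty|dirty>
try Right: <B|dirty|dirty>
try  Suck: <B|dirty|clean>  ← match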